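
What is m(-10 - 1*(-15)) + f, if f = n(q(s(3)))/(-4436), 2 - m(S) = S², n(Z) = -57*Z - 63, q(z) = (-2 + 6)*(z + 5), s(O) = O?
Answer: -100141/4436 ≈ -22.575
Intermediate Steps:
q(z) = 20 + 4*z (q(z) = 4*(5 + z) = 20 + 4*z)
n(Z) = -63 - 57*Z
m(S) = 2 - S²
f = 1887/4436 (f = (-63 - 57*(20 + 4*3))/(-4436) = (-63 - 57*(20 + 12))*(-1/4436) = (-63 - 57*32)*(-1/4436) = (-63 - 1824)*(-1/4436) = -1887*(-1/4436) = 1887/4436 ≈ 0.42538)
m(-10 - 1*(-15)) + f = (2 - (-10 - 1*(-15))²) + 1887/4436 = (2 - (-10 + 15)²) + 1887/4436 = (2 - 1*5²) + 1887/4436 = (2 - 1*25) + 1887/4436 = (2 - 25) + 1887/4436 = -23 + 1887/4436 = -100141/4436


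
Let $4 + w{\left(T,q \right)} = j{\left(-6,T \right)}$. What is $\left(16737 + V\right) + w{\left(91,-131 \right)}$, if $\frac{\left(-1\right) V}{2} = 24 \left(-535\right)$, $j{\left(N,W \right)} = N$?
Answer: $42407$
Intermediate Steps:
$w{\left(T,q \right)} = -10$ ($w{\left(T,q \right)} = -4 - 6 = -10$)
$V = 25680$ ($V = - 2 \cdot 24 \left(-535\right) = \left(-2\right) \left(-12840\right) = 25680$)
$\left(16737 + V\right) + w{\left(91,-131 \right)} = \left(16737 + 25680\right) - 10 = 42417 - 10 = 42407$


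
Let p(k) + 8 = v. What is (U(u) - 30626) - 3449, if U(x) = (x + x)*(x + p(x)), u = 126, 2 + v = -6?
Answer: -6355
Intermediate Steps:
v = -8 (v = -2 - 6 = -8)
p(k) = -16 (p(k) = -8 - 8 = -16)
U(x) = 2*x*(-16 + x) (U(x) = (x + x)*(x - 16) = (2*x)*(-16 + x) = 2*x*(-16 + x))
(U(u) - 30626) - 3449 = (2*126*(-16 + 126) - 30626) - 3449 = (2*126*110 - 30626) - 3449 = (27720 - 30626) - 3449 = -2906 - 3449 = -6355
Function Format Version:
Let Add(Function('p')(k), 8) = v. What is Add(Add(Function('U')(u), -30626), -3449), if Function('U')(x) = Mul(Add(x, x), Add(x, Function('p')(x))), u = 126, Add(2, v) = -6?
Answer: -6355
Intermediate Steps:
v = -8 (v = Add(-2, -6) = -8)
Function('p')(k) = -16 (Function('p')(k) = Add(-8, -8) = -16)
Function('U')(x) = Mul(2, x, Add(-16, x)) (Function('U')(x) = Mul(Add(x, x), Add(x, -16)) = Mul(Mul(2, x), Add(-16, x)) = Mul(2, x, Add(-16, x)))
Add(Add(Function('U')(u), -30626), -3449) = Add(Add(Mul(2, 126, Add(-16, 126)), -30626), -3449) = Add(Add(Mul(2, 126, 110), -30626), -3449) = Add(Add(27720, -30626), -3449) = Add(-2906, -3449) = -6355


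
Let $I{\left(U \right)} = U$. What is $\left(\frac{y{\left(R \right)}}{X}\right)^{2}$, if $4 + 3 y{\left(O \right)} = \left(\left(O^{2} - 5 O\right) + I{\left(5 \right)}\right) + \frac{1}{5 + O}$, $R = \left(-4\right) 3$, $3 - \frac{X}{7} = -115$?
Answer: $\frac{57121}{8357881} \approx 0.0068344$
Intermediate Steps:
$X = 826$ ($X = 21 - -805 = 21 + 805 = 826$)
$R = -12$
$y{\left(O \right)} = \frac{1}{3} - \frac{5 O}{3} + \frac{O^{2}}{3} + \frac{1}{3 \left(5 + O\right)}$ ($y{\left(O \right)} = - \frac{4}{3} + \frac{\left(\left(O^{2} - 5 O\right) + 5\right) + \frac{1}{5 + O}}{3} = - \frac{4}{3} + \frac{\left(5 + O^{2} - 5 O\right) + \frac{1}{5 + O}}{3} = - \frac{4}{3} + \frac{5 + O^{2} + \frac{1}{5 + O} - 5 O}{3} = - \frac{4}{3} + \left(\frac{5}{3} - \frac{5 O}{3} + \frac{O^{2}}{3} + \frac{1}{3 \left(5 + O\right)}\right) = \frac{1}{3} - \frac{5 O}{3} + \frac{O^{2}}{3} + \frac{1}{3 \left(5 + O\right)}$)
$\left(\frac{y{\left(R \right)}}{X}\right)^{2} = \left(\frac{\frac{1}{3} \frac{1}{5 - 12} \left(6 + \left(-12\right)^{3} - -288\right)}{826}\right)^{2} = \left(\frac{6 - 1728 + 288}{3 \left(-7\right)} \frac{1}{826}\right)^{2} = \left(\frac{1}{3} \left(- \frac{1}{7}\right) \left(-1434\right) \frac{1}{826}\right)^{2} = \left(\frac{478}{7} \cdot \frac{1}{826}\right)^{2} = \left(\frac{239}{2891}\right)^{2} = \frac{57121}{8357881}$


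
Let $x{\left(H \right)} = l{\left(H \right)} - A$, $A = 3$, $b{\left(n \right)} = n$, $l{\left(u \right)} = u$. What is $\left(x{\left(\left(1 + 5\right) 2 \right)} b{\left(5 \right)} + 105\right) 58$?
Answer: $8700$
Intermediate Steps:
$x{\left(H \right)} = -3 + H$ ($x{\left(H \right)} = H - 3 = -3 + H$)
$\left(x{\left(\left(1 + 5\right) 2 \right)} b{\left(5 \right)} + 105\right) 58 = \left(\left(-3 + \left(1 + 5\right) 2\right) 5 + 105\right) 58 = \left(\left(-3 + 6 \cdot 2\right) 5 + 105\right) 58 = \left(\left(-3 + 12\right) 5 + 105\right) 58 = \left(9 \cdot 5 + 105\right) 58 = \left(45 + 105\right) 58 = 150 \cdot 58 = 8700$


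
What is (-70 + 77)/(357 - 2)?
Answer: 7/355 ≈ 0.019718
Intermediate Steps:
(-70 + 77)/(357 - 2) = 7/355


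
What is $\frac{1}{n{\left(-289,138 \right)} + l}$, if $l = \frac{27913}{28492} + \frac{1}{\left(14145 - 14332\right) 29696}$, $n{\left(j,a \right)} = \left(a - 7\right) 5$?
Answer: $\frac{2326770688}{1526314287453} \approx 0.0015244$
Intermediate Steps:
$n{\left(j,a \right)} = -35 + 5 a$ ($n{\left(j,a \right)} = \left(-7 + a\right) 5 = -35 + 5 a$)
$l = \frac{2279486813}{2326770688}$ ($l = 27913 \cdot \frac{1}{28492} + \frac{1}{-187} \cdot \frac{1}{29696} = \frac{27913}{28492} - \frac{1}{5553152} = \frac{2279486813}{2326770688} \approx 0.97968$)
$\frac{1}{n{\left(-289,138 \right)} + l} = \frac{1}{\left(-35 + 5 \cdot 138\right) + \frac{2279486813}{2326770688}} = \frac{1}{\left(-35 + 690\right) + \frac{2279486813}{2326770688}} = \frac{1}{655 + \frac{2279486813}{2326770688}} = \frac{1}{\frac{1526314287453}{2326770688}} = \frac{2326770688}{1526314287453}$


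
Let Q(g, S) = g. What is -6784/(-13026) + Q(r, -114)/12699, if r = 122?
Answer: 14623198/27569529 ≈ 0.53041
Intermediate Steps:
-6784/(-13026) + Q(r, -114)/12699 = -6784/(-13026) + 122/12699 = -6784*(-1/13026) + 122*(1/12699) = 3392/6513 + 122/12699 = 14623198/27569529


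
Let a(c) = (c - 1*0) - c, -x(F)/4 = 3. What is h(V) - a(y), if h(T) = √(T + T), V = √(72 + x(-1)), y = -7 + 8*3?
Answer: 2*15^(¼) ≈ 3.9360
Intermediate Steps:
y = 17 (y = -7 + 24 = 17)
x(F) = -12 (x(F) = -4*3 = -12)
V = 2*√15 (V = √(72 - 12) = √60 = 2*√15 ≈ 7.7460)
h(T) = √2*√T (h(T) = √(2*T) = √2*√T)
a(c) = 0 (a(c) = (c + 0) - c = c - c = 0)
h(V) - a(y) = √2*√(2*√15) - 1*0 = √2*(√2*15^(¼)) + 0 = 2*15^(¼) + 0 = 2*15^(¼)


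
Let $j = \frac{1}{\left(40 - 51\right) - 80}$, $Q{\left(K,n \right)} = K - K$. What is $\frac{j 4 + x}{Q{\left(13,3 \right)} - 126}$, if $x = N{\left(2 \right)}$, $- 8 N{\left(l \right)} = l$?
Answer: $\frac{107}{45864} \approx 0.002333$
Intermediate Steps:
$Q{\left(K,n \right)} = 0$
$N{\left(l \right)} = - \frac{l}{8}$
$x = - \frac{1}{4}$ ($x = \left(- \frac{1}{8}\right) 2 = - \frac{1}{4} \approx -0.25$)
$j = - \frac{1}{91}$ ($j = \frac{1}{\left(40 - 51\right) - 80} = \frac{1}{-11 - 80} = \frac{1}{-91} = - \frac{1}{91} \approx -0.010989$)
$\frac{j 4 + x}{Q{\left(13,3 \right)} - 126} = \frac{\left(- \frac{1}{91}\right) 4 - \frac{1}{4}}{0 - 126} = \frac{- \frac{4}{91} - \frac{1}{4}}{-126} = \left(- \frac{107}{364}\right) \left(- \frac{1}{126}\right) = \frac{107}{45864}$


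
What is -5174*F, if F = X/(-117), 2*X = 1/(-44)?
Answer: -199/396 ≈ -0.50253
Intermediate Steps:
X = -1/88 (X = (½)/(-44) = (½)*(-1/44) = -1/88 ≈ -0.011364)
F = 1/10296 (F = -1/88/(-117) = -1/88*(-1/117) = 1/10296 ≈ 9.7125e-5)
-5174*F = -5174*1/10296 = -199/396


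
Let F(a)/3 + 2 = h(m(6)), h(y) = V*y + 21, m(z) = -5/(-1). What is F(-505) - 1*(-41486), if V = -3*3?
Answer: 41408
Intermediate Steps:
V = -9
m(z) = 5 (m(z) = -5*(-1) = 5)
h(y) = 21 - 9*y (h(y) = -9*y + 21 = 21 - 9*y)
F(a) = -78 (F(a) = -6 + 3*(21 - 9*5) = -6 + 3*(21 - 45) = -6 + 3*(-24) = -6 - 72 = -78)
F(-505) - 1*(-41486) = -78 - 1*(-41486) = -78 + 41486 = 41408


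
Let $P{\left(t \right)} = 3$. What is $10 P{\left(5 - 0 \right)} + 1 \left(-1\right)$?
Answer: $29$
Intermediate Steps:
$10 P{\left(5 - 0 \right)} + 1 \left(-1\right) = 10 \cdot 3 + 1 \left(-1\right) = 30 - 1 = 29$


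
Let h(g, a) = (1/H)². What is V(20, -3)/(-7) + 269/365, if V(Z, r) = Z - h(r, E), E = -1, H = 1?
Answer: -5052/2555 ≈ -1.9773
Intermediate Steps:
h(g, a) = 1 (h(g, a) = (1/1)² = 1² = 1)
V(Z, r) = -1 + Z (V(Z, r) = Z - 1*1 = Z - 1 = -1 + Z)
V(20, -3)/(-7) + 269/365 = (-1 + 20)/(-7) + 269/365 = 19*(-⅐) + 269*(1/365) = -19/7 + 269/365 = -5052/2555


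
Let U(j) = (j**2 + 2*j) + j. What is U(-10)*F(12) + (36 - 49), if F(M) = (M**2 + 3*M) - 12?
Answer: 11747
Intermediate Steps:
U(j) = j**2 + 3*j
F(M) = -12 + M**2 + 3*M
U(-10)*F(12) + (36 - 49) = (-10*(3 - 10))*(-12 + 12**2 + 3*12) + (36 - 49) = (-10*(-7))*(-12 + 144 + 36) - 13 = 70*168 - 13 = 11760 - 13 = 11747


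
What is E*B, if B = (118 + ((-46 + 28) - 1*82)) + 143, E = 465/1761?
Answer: 24955/587 ≈ 42.513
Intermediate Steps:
E = 155/587 (E = 465*(1/1761) = 155/587 ≈ 0.26405)
B = 161 (B = (118 + (-18 - 82)) + 143 = (118 - 100) + 143 = 18 + 143 = 161)
E*B = (155/587)*161 = 24955/587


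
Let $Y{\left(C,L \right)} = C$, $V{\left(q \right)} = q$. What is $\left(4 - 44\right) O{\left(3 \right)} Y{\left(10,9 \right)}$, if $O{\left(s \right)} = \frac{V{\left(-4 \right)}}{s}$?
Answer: $\frac{1600}{3} \approx 533.33$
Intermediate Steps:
$O{\left(s \right)} = - \frac{4}{s}$
$\left(4 - 44\right) O{\left(3 \right)} Y{\left(10,9 \right)} = \left(4 - 44\right) \left(- \frac{4}{3}\right) 10 = - 40 \left(\left(-4\right) \frac{1}{3}\right) 10 = \left(-40\right) \left(- \frac{4}{3}\right) 10 = \frac{160}{3} \cdot 10 = \frac{1600}{3}$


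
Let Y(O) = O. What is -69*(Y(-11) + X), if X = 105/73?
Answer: 48162/73 ≈ 659.75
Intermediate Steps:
X = 105/73 (X = 105*(1/73) = 105/73 ≈ 1.4384)
-69*(Y(-11) + X) = -69*(-11 + 105/73) = -69*(-698/73) = 48162/73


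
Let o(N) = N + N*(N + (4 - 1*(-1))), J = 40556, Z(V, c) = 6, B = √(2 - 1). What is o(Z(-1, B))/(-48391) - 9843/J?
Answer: -479232645/1962545396 ≈ -0.24419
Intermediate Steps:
B = 1 (B = √1 = 1)
o(N) = N + N*(5 + N) (o(N) = N + N*(N + (4 + 1)) = N + N*(N + 5) = N + N*(5 + N))
o(Z(-1, B))/(-48391) - 9843/J = (6*(6 + 6))/(-48391) - 9843/40556 = (6*12)*(-1/48391) - 9843*1/40556 = 72*(-1/48391) - 9843/40556 = -72/48391 - 9843/40556 = -479232645/1962545396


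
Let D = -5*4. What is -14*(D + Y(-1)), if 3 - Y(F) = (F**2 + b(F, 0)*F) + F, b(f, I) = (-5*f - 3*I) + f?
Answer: 182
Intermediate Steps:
b(f, I) = -4*f - 3*I
D = -20
Y(F) = 3 - F + 3*F**2 (Y(F) = 3 - ((F**2 + (-4*F - 3*0)*F) + F) = 3 - ((F**2 + (-4*F + 0)*F) + F) = 3 - ((F**2 + (-4*F)*F) + F) = 3 - ((F**2 - 4*F**2) + F) = 3 - (-3*F**2 + F) = 3 - (F - 3*F**2) = 3 + (-F + 3*F**2) = 3 - F + 3*F**2)
-14*(D + Y(-1)) = -14*(-20 + (3 - 1*(-1) + 3*(-1)**2)) = -14*(-20 + (3 + 1 + 3*1)) = -14*(-20 + (3 + 1 + 3)) = -14*(-20 + 7) = -14*(-13) = 182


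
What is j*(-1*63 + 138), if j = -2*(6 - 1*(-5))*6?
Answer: -9900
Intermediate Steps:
j = -132 (j = -2*(6 + 5)*6 = -2*11*6 = -22*6 = -132)
j*(-1*63 + 138) = -132*(-1*63 + 138) = -132*(-63 + 138) = -132*75 = -9900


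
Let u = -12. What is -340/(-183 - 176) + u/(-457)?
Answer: 159688/164063 ≈ 0.97333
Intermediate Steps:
-340/(-183 - 176) + u/(-457) = -340/(-183 - 176) - 12/(-457) = -340/(-359) - 12*(-1/457) = -340*(-1/359) + 12/457 = 340/359 + 12/457 = 159688/164063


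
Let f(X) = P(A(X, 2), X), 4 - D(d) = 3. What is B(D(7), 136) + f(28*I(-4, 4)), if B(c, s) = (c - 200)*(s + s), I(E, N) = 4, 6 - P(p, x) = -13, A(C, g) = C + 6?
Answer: -54109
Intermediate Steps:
A(C, g) = 6 + C
D(d) = 1 (D(d) = 4 - 1*3 = 4 - 3 = 1)
P(p, x) = 19 (P(p, x) = 6 - 1*(-13) = 6 + 13 = 19)
B(c, s) = 2*s*(-200 + c) (B(c, s) = (-200 + c)*(2*s) = 2*s*(-200 + c))
f(X) = 19
B(D(7), 136) + f(28*I(-4, 4)) = 2*136*(-200 + 1) + 19 = 2*136*(-199) + 19 = -54128 + 19 = -54109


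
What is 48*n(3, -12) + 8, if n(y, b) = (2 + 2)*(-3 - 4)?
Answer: -1336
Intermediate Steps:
n(y, b) = -28 (n(y, b) = 4*(-7) = -28)
48*n(3, -12) + 8 = 48*(-28) + 8 = -1344 + 8 = -1336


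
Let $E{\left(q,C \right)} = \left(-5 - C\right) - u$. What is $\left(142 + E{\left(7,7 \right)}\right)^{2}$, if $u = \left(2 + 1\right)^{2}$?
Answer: $14641$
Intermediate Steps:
$u = 9$ ($u = 3^{2} = 9$)
$E{\left(q,C \right)} = -14 - C$ ($E{\left(q,C \right)} = \left(-5 - C\right) - 9 = -14 - C$)
$\left(142 + E{\left(7,7 \right)}\right)^{2} = \left(142 - 21\right)^{2} = 121^{2} = 14641$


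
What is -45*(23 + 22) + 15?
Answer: -2010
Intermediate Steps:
-45*(23 + 22) + 15 = -45*45 + 15 = -2025 + 15 = -2010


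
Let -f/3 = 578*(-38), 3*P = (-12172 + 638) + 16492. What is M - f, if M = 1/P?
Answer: -326692533/4958 ≈ -65892.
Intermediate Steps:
P = 4958/3 (P = ((-12172 + 638) + 16492)/3 = (-11534 + 16492)/3 = (1/3)*4958 = 4958/3 ≈ 1652.7)
M = 3/4958 (M = 1/(4958/3) = 3/4958 ≈ 0.00060508)
f = 65892 (f = -1734*(-38) = -3*(-21964) = 65892)
M - f = 3/4958 - 1*65892 = 3/4958 - 65892 = -326692533/4958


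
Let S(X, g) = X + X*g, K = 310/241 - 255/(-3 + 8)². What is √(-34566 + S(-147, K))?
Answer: I*√48501536790/1205 ≈ 182.76*I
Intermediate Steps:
K = -10741/1205 (K = 310*(1/241) - 255/(5²) = 310/241 - 255/25 = 310/241 - 255*1/25 = 310/241 - 51/5 = -10741/1205 ≈ -8.9137)
√(-34566 + S(-147, K)) = √(-34566 - 147*(1 - 10741/1205)) = √(-34566 - 147*(-9536/1205)) = √(-34566 + 1401792/1205) = √(-40250238/1205) = I*√48501536790/1205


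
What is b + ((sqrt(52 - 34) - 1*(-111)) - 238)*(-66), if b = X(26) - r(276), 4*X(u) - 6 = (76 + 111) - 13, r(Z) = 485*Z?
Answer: -125433 - 198*sqrt(2) ≈ -1.2571e+5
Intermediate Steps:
X(u) = 45 (X(u) = 3/2 + ((76 + 111) - 13)/4 = 3/2 + (187 - 13)/4 = 3/2 + (1/4)*174 = 3/2 + 87/2 = 45)
b = -133815 (b = 45 - 485*276 = 45 - 1*133860 = 45 - 133860 = -133815)
b + ((sqrt(52 - 34) - 1*(-111)) - 238)*(-66) = -133815 + ((sqrt(52 - 34) - 1*(-111)) - 238)*(-66) = -133815 + ((sqrt(18) + 111) - 238)*(-66) = -133815 + ((3*sqrt(2) + 111) - 238)*(-66) = -133815 + ((111 + 3*sqrt(2)) - 238)*(-66) = -133815 + (-127 + 3*sqrt(2))*(-66) = -133815 + (8382 - 198*sqrt(2)) = -125433 - 198*sqrt(2)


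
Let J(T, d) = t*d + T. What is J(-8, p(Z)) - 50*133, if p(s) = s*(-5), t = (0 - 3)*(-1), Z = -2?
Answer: -6628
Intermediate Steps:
t = 3 (t = -3*(-1) = 3)
p(s) = -5*s
J(T, d) = T + 3*d (J(T, d) = 3*d + T = T + 3*d)
J(-8, p(Z)) - 50*133 = (-8 + 3*(-5*(-2))) - 50*133 = (-8 + 3*10) - 6650 = (-8 + 30) - 6650 = 22 - 6650 = -6628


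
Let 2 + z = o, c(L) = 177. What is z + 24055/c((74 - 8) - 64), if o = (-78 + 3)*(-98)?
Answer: 1324651/177 ≈ 7483.9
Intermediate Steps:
o = 7350 (o = -75*(-98) = 7350)
z = 7348 (z = -2 + 7350 = 7348)
z + 24055/c((74 - 8) - 64) = 7348 + 24055/177 = 1324651/177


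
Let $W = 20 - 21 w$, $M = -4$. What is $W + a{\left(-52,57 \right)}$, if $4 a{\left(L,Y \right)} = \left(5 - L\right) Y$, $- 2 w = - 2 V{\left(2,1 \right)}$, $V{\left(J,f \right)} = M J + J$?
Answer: $\frac{3833}{4} \approx 958.25$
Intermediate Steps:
$V{\left(J,f \right)} = - 3 J$ ($V{\left(J,f \right)} = - 4 J + J = - 3 J$)
$w = -6$ ($w = - \frac{\left(-2\right) \left(\left(-3\right) 2\right)}{2} = - \frac{\left(-2\right) \left(-6\right)}{2} = \left(- \frac{1}{2}\right) 12 = -6$)
$a{\left(L,Y \right)} = \frac{Y \left(5 - L\right)}{4}$ ($a{\left(L,Y \right)} = \frac{\left(5 - L\right) Y}{4} = \frac{Y \left(5 - L\right)}{4}$)
$W = 146$ ($W = 20 - -126 = 20 + 126 = 146$)
$W + a{\left(-52,57 \right)} = 146 + \frac{1}{4} \cdot 57 \left(5 - -52\right) = 146 + \frac{1}{4} \cdot 57 \left(5 + 52\right) = 146 + \frac{1}{4} \cdot 57 \cdot 57 = 146 + \frac{3249}{4} = \frac{3833}{4}$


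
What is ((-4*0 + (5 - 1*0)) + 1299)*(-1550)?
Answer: -2021200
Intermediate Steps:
((-4*0 + (5 - 1*0)) + 1299)*(-1550) = ((0 + (5 + 0)) + 1299)*(-1550) = ((0 + 5) + 1299)*(-1550) = (5 + 1299)*(-1550) = 1304*(-1550) = -2021200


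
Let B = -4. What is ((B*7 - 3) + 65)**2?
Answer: 1156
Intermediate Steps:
((B*7 - 3) + 65)**2 = ((-4*7 - 3) + 65)**2 = ((-28 - 3) + 65)**2 = (-31 + 65)**2 = 34**2 = 1156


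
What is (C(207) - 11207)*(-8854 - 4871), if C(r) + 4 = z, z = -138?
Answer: 155765025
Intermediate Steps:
C(r) = -142 (C(r) = -4 - 138 = -142)
(C(207) - 11207)*(-8854 - 4871) = (-142 - 11207)*(-8854 - 4871) = -11349*(-13725) = 155765025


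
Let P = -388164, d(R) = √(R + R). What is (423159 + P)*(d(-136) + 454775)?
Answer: 15914851125 + 139980*I*√17 ≈ 1.5915e+10 + 5.7715e+5*I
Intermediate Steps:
d(R) = √2*√R (d(R) = √(2*R) = √2*√R)
(423159 + P)*(d(-136) + 454775) = (423159 - 388164)*(√2*√(-136) + 454775) = 34995*(√2*(2*I*√34) + 454775) = 34995*(4*I*√17 + 454775) = 34995*(454775 + 4*I*√17) = 15914851125 + 139980*I*√17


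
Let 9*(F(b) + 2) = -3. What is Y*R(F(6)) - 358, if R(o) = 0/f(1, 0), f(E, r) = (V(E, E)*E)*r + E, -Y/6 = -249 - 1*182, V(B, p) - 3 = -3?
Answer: -358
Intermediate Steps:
F(b) = -7/3 (F(b) = -2 + (⅑)*(-3) = -2 - ⅓ = -7/3)
V(B, p) = 0 (V(B, p) = 3 - 3 = 0)
Y = 2586 (Y = -6*(-249 - 1*182) = -6*(-249 - 182) = -6*(-431) = 2586)
f(E, r) = E (f(E, r) = (0*E)*r + E = 0*r + E = 0 + E = E)
R(o) = 0 (R(o) = 0/1 = 0*1 = 0)
Y*R(F(6)) - 358 = 2586*0 - 358 = 0 - 358 = -358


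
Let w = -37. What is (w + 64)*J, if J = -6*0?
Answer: 0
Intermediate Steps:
J = 0
(w + 64)*J = (-37 + 64)*0 = 27*0 = 0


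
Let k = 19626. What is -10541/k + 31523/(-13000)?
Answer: -377851699/127569000 ≈ -2.9619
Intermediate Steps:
-10541/k + 31523/(-13000) = -10541/19626 + 31523/(-13000) = -10541*1/19626 + 31523*(-1/13000) = -10541/19626 - 31523/13000 = -377851699/127569000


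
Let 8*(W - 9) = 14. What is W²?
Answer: 1849/16 ≈ 115.56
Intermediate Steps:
W = 43/4 (W = 9 + (⅛)*14 = 9 + 7/4 = 43/4 ≈ 10.750)
W² = (43/4)² = 1849/16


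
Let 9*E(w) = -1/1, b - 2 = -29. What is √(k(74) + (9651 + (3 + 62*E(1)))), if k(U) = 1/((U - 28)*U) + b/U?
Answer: √251502605677/5106 ≈ 98.218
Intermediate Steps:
b = -27 (b = 2 - 29 = -27)
E(w) = -⅑ (E(w) = (-1/1)/9 = (-1*1)/9 = (⅑)*(-1) = -⅑)
k(U) = -27/U + 1/(U*(-28 + U)) (k(U) = 1/((U - 28)*U) - 27/U = 1/((-28 + U)*U) - 27/U = 1/(U*(-28 + U)) - 27/U = -27/U + 1/(U*(-28 + U)))
√(k(74) + (9651 + (3 + 62*E(1)))) = √((757 - 27*74)/(74*(-28 + 74)) + (9651 + (3 + 62*(-⅑)))) = √((1/74)*(757 - 1998)/46 + (9651 + (3 - 62/9))) = √((1/74)*(1/46)*(-1241) + (9651 - 35/9)) = √(-1241/3404 + 86824/9) = √(295537727/30636) = √251502605677/5106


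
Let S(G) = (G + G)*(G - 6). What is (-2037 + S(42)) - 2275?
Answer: -1288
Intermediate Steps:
S(G) = 2*G*(-6 + G) (S(G) = (2*G)*(-6 + G) = 2*G*(-6 + G))
(-2037 + S(42)) - 2275 = (-2037 + 2*42*(-6 + 42)) - 2275 = (-2037 + 2*42*36) - 2275 = (-2037 + 3024) - 2275 = 987 - 2275 = -1288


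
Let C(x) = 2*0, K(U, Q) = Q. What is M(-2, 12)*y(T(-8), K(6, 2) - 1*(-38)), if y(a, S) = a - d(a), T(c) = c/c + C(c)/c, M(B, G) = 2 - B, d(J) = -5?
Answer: 24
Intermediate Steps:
C(x) = 0
T(c) = 1 (T(c) = c/c + 0/c = 1 + 0 = 1)
y(a, S) = 5 + a (y(a, S) = a - 1*(-5) = a + 5 = 5 + a)
M(-2, 12)*y(T(-8), K(6, 2) - 1*(-38)) = (2 - 1*(-2))*(5 + 1) = (2 + 2)*6 = 4*6 = 24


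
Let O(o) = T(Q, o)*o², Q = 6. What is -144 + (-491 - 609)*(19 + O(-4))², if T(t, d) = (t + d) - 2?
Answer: -397244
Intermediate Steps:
T(t, d) = -2 + d + t (T(t, d) = (d + t) - 2 = -2 + d + t)
O(o) = o²*(4 + o) (O(o) = (-2 + o + 6)*o² = (4 + o)*o² = o²*(4 + o))
-144 + (-491 - 609)*(19 + O(-4))² = -144 + (-491 - 609)*(19 + (-4)²*(4 - 4))² = -144 - 1100*(19 + 16*0)² = -144 - 1100*(19 + 0)² = -144 - 1100*19² = -144 - 1100*361 = -144 - 397100 = -397244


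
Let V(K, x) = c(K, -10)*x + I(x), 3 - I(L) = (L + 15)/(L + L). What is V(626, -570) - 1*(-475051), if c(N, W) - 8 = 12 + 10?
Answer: 34804467/76 ≈ 4.5795e+5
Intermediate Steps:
c(N, W) = 30 (c(N, W) = 8 + (12 + 10) = 8 + 22 = 30)
I(L) = 3 - (15 + L)/(2*L) (I(L) = 3 - (L + 15)/(L + L) = 3 - (15 + L)/(2*L))
V(K, x) = 30*x + 5*(-3 + x)/(2*x)
V(626, -570) - 1*(-475051) = (5/2 + 30*(-570) - 15/2/(-570)) - 1*(-475051) = (5/2 - 17100 - 15/2*(-1/570)) + 475051 = (5/2 - 17100 + 1/76) + 475051 = -1299409/76 + 475051 = 34804467/76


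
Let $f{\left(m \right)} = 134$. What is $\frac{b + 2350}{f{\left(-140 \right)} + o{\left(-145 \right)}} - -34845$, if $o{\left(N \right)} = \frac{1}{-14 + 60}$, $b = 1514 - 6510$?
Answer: $\frac{23855301}{685} \approx 34825.0$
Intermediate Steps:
$b = -4996$
$o{\left(N \right)} = \frac{1}{46}$
$\frac{b + 2350}{f{\left(-140 \right)} + o{\left(-145 \right)}} - -34845 = \frac{-4996 + 2350}{134 + \frac{1}{46}} - -34845 = - \frac{2646}{\frac{6165}{46}} + 34845 = \left(-2646\right) \frac{46}{6165} + 34845 = - \frac{13524}{685} + 34845 = \frac{23855301}{685}$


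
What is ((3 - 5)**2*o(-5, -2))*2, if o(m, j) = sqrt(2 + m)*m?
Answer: -40*I*sqrt(3) ≈ -69.282*I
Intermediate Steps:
o(m, j) = m*sqrt(2 + m)
((3 - 5)**2*o(-5, -2))*2 = ((3 - 5)**2*(-5*sqrt(2 - 5)))*2 = ((-2)**2*(-5*I*sqrt(3)))*2 = (4*(-5*I*sqrt(3)))*2 = -20*I*sqrt(3)*2 = -40*I*sqrt(3)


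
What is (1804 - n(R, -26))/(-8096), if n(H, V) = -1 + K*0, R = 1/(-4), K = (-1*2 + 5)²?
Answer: -1805/8096 ≈ -0.22295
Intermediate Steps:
K = 9 (K = (-2 + 5)² = 3² = 9)
R = -¼ ≈ -0.25000
n(H, V) = -1 (n(H, V) = -1 + 9*0 = -1 + 0 = -1)
(1804 - n(R, -26))/(-8096) = (1804 - 1*(-1))/(-8096) = (1804 + 1)*(-1/8096) = 1805*(-1/8096) = -1805/8096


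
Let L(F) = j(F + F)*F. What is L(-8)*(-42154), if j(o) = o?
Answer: -5395712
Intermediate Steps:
L(F) = 2*F² (L(F) = (F + F)*F = (2*F)*F = 2*F²)
L(-8)*(-42154) = (2*(-8)²)*(-42154) = (2*64)*(-42154) = 128*(-42154) = -5395712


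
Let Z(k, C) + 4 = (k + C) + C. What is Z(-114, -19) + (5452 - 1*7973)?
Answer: -2677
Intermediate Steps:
Z(k, C) = -4 + k + 2*C (Z(k, C) = -4 + ((k + C) + C) = -4 + ((C + k) + C) = -4 + (k + 2*C) = -4 + k + 2*C)
Z(-114, -19) + (5452 - 1*7973) = (-4 - 114 + 2*(-19)) + (5452 - 1*7973) = (-4 - 114 - 38) + (5452 - 7973) = -156 - 2521 = -2677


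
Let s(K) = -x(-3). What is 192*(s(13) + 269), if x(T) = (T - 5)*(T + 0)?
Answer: 47040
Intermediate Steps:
x(T) = T*(-5 + T) (x(T) = (-5 + T)*T = T*(-5 + T))
s(K) = -24 (s(K) = -(-3)*(-5 - 3) = -(-3)*(-8) = -1*24 = -24)
192*(s(13) + 269) = 192*(-24 + 269) = 192*245 = 47040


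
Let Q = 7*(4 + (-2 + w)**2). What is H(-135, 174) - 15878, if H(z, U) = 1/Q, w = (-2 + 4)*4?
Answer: -4445839/280 ≈ -15878.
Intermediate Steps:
w = 8 (w = 2*4 = 8)
Q = 280 (Q = 7*(4 + (-2 + 8)**2) = 7*(4 + 6**2) = 7*(4 + 36) = 7*40 = 280)
H(z, U) = 1/280
H(-135, 174) - 15878 = 1/280 - 15878 = -4445839/280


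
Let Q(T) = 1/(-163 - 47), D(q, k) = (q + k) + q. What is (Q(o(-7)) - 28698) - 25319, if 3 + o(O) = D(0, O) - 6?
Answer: -11343571/210 ≈ -54017.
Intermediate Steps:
D(q, k) = k + 2*q (D(q, k) = (k + q) + q = k + 2*q)
o(O) = -9 + O (o(O) = -3 + ((O + 2*0) - 6) = -3 + ((O + 0) - 6) = -3 + (O - 6) = -3 + (-6 + O) = -9 + O)
Q(T) = -1/210 (Q(T) = 1/(-210) = -1/210)
(Q(o(-7)) - 28698) - 25319 = (-1/210 - 28698) - 25319 = -6026581/210 - 25319 = -11343571/210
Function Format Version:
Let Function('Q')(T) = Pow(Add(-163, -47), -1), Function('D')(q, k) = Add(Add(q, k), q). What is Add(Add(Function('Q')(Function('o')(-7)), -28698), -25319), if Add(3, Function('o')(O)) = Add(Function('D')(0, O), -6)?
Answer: Rational(-11343571, 210) ≈ -54017.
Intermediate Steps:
Function('D')(q, k) = Add(k, Mul(2, q)) (Function('D')(q, k) = Add(Add(k, q), q) = Add(k, Mul(2, q)))
Function('o')(O) = Add(-9, O) (Function('o')(O) = Add(-3, Add(Add(O, Mul(2, 0)), -6)) = Add(-3, Add(Add(O, 0), -6)) = Add(-3, Add(O, -6)) = Add(-3, Add(-6, O)) = Add(-9, O))
Function('Q')(T) = Rational(-1, 210) (Function('Q')(T) = Pow(-210, -1) = Rational(-1, 210))
Add(Add(Function('Q')(Function('o')(-7)), -28698), -25319) = Add(Add(Rational(-1, 210), -28698), -25319) = Add(Rational(-6026581, 210), -25319) = Rational(-11343571, 210)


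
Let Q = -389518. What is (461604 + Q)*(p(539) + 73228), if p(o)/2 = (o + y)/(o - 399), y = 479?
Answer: 26398809722/5 ≈ 5.2798e+9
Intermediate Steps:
p(o) = 2*(479 + o)/(-399 + o) (p(o) = 2*((o + 479)/(o - 399)) = 2*((479 + o)/(-399 + o)) = 2*(479 + o)/(-399 + o))
(461604 + Q)*(p(539) + 73228) = (461604 - 389518)*(2*(479 + 539)/(-399 + 539) + 73228) = 72086*(2*1018/140 + 73228) = 72086*(2*(1/140)*1018 + 73228) = 72086*(509/35 + 73228) = 72086*(2563489/35) = 26398809722/5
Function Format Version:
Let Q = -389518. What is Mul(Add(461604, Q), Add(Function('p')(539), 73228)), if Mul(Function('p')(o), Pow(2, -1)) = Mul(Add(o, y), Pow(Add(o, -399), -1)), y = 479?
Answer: Rational(26398809722, 5) ≈ 5.2798e+9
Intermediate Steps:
Function('p')(o) = Mul(2, Pow(Add(-399, o), -1), Add(479, o)) (Function('p')(o) = Mul(2, Mul(Add(o, 479), Pow(Add(o, -399), -1))) = Mul(2, Mul(Add(479, o), Pow(Add(-399, o), -1))) = Mul(2, Mul(Pow(Add(-399, o), -1), Add(479, o))) = Mul(2, Pow(Add(-399, o), -1), Add(479, o)))
Mul(Add(461604, Q), Add(Function('p')(539), 73228)) = Mul(Add(461604, -389518), Add(Mul(2, Pow(Add(-399, 539), -1), Add(479, 539)), 73228)) = Mul(72086, Add(Mul(2, Pow(140, -1), 1018), 73228)) = Mul(72086, Add(Mul(2, Rational(1, 140), 1018), 73228)) = Mul(72086, Add(Rational(509, 35), 73228)) = Mul(72086, Rational(2563489, 35)) = Rational(26398809722, 5)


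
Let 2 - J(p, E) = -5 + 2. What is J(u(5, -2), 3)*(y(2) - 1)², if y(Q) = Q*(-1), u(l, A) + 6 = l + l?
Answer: 45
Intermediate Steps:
u(l, A) = -6 + 2*l (u(l, A) = -6 + (l + l) = -6 + 2*l)
y(Q) = -Q
J(p, E) = 5 (J(p, E) = 2 - (-5 + 2) = 2 - 1*(-3) = 2 + 3 = 5)
J(u(5, -2), 3)*(y(2) - 1)² = 5*(-1*2 - 1)² = 5*(-2 - 1)² = 5*(-3)² = 5*9 = 45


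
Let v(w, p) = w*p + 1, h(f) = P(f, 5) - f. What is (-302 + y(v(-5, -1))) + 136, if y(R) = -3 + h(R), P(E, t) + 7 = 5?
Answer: -177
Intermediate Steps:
P(E, t) = -2 (P(E, t) = -7 + 5 = -2)
h(f) = -2 - f
v(w, p) = 1 + p*w (v(w, p) = p*w + 1 = 1 + p*w)
y(R) = -5 - R (y(R) = -3 + (-2 - R) = -5 - R)
(-302 + y(v(-5, -1))) + 136 = (-302 + (-5 - (1 - 1*(-5)))) + 136 = (-302 + (-5 - (1 + 5))) + 136 = (-302 + (-5 - 1*6)) + 136 = (-302 + (-5 - 6)) + 136 = (-302 - 11) + 136 = -313 + 136 = -177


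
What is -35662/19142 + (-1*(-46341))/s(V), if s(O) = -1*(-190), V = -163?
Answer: 23165359/95710 ≈ 242.04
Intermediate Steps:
s(O) = 190
-35662/19142 + (-1*(-46341))/s(V) = -35662/19142 - 1*(-46341)/190 = -35662*1/19142 + 46341*(1/190) = -17831/9571 + 2439/10 = 23165359/95710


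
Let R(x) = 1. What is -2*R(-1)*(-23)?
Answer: 46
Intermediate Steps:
-2*R(-1)*(-23) = -2*1*(-23) = -2*(-23) = 46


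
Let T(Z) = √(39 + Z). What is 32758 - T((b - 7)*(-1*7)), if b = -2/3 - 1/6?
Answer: 32758 - √3378/6 ≈ 32748.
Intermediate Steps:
b = -⅚ (b = -2*⅓ - 1*⅙ = -⅔ - ⅙ = -⅚ ≈ -0.83333)
32758 - T((b - 7)*(-1*7)) = 32758 - √(39 + (-⅚ - 7)*(-1*7)) = 32758 - √(39 - 47/6*(-7)) = 32758 - √(39 + 329/6) = 32758 - √(563/6) = 32758 - √3378/6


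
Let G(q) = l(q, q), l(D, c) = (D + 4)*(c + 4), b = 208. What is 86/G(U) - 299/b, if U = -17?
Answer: -2511/2704 ≈ -0.92862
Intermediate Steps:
l(D, c) = (4 + D)*(4 + c)
G(q) = 16 + q² + 8*q (G(q) = 16 + 4*q + 4*q + q*q = 16 + 4*q + 4*q + q² = 16 + q² + 8*q)
86/G(U) - 299/b = 86/(16 + (-17)² + 8*(-17)) - 299/208 = 86/(16 + 289 - 136) - 299*1/208 = 86/169 - 23/16 = -2511/2704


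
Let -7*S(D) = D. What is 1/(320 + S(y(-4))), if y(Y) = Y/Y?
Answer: 7/2239 ≈ 0.0031264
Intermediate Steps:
y(Y) = 1
S(D) = -D/7
1/(320 + S(y(-4))) = 1/(320 - 1/7*1) = 1/(320 - 1/7) = 1/(2239/7) = 7/2239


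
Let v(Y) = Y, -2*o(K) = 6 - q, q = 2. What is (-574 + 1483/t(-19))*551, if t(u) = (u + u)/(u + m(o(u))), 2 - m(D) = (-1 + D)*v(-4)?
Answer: 614655/2 ≈ 3.0733e+5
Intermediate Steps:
o(K) = -2 (o(K) = -(6 - 1*2)/2 = -(6 - 2)/2 = -½*4 = -2)
m(D) = -2 + 4*D (m(D) = 2 - (-1 + D)*(-4) = 2 - (4 - 4*D) = 2 + (-4 + 4*D) = -2 + 4*D)
t(u) = 2*u/(-10 + u) (t(u) = (u + u)/(u + (-2 + 4*(-2))) = (2*u)/(u + (-2 - 8)) = (2*u)/(u - 10) = (2*u)/(-10 + u) = 2*u/(-10 + u))
(-574 + 1483/t(-19))*551 = (-574 + 1483/((2*(-19)/(-10 - 19))))*551 = (-574 + 1483/((2*(-19)/(-29))))*551 = (-574 + 1483/((2*(-19)*(-1/29))))*551 = (-574 + 1483/(38/29))*551 = (-574 + 1483*(29/38))*551 = (-574 + 43007/38)*551 = (21195/38)*551 = 614655/2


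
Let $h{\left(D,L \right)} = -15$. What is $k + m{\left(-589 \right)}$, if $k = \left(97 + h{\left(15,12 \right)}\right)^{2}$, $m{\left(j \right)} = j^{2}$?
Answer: $353645$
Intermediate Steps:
$k = 6724$ ($k = \left(97 - 15\right)^{2} = 82^{2} = 6724$)
$k + m{\left(-589 \right)} = 6724 + \left(-589\right)^{2} = 6724 + 346921 = 353645$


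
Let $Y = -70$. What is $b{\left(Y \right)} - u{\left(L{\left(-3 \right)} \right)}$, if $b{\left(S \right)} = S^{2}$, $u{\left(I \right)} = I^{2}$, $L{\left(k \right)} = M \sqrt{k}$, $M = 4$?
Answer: $4948$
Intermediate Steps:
$L{\left(k \right)} = 4 \sqrt{k}$
$b{\left(Y \right)} - u{\left(L{\left(-3 \right)} \right)} = \left(-70\right)^{2} - \left(4 \sqrt{-3}\right)^{2} = 4900 - \left(4 i \sqrt{3}\right)^{2} = 4900 - -48 = 4900 + 48 = 4948$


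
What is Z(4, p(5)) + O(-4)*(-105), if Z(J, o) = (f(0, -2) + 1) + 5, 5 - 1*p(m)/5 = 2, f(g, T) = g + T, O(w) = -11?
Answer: 1159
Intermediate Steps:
f(g, T) = T + g
p(m) = 15 (p(m) = 25 - 5*2 = 25 - 10 = 15)
Z(J, o) = 4 (Z(J, o) = ((-2 + 0) + 1) + 5 = (-2 + 1) + 5 = -1 + 5 = 4)
Z(4, p(5)) + O(-4)*(-105) = 4 - 11*(-105) = 4 + 1155 = 1159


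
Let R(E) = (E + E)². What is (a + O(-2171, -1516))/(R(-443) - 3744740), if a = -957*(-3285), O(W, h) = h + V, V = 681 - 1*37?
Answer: -3142873/2959744 ≈ -1.0619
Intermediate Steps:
V = 644 (V = 681 - 37 = 644)
O(W, h) = 644 + h (O(W, h) = h + 644 = 644 + h)
R(E) = 4*E² (R(E) = (2*E)² = 4*E²)
a = 3143745
(a + O(-2171, -1516))/(R(-443) - 3744740) = (3143745 + (644 - 1516))/(4*(-443)² - 3744740) = (3143745 - 872)/(4*196249 - 3744740) = 3142873/(784996 - 3744740) = 3142873/(-2959744) = 3142873*(-1/2959744) = -3142873/2959744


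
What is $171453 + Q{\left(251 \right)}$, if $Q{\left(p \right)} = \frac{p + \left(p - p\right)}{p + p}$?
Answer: $\frac{342907}{2} \approx 1.7145 \cdot 10^{5}$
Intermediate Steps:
$Q{\left(p \right)} = \frac{1}{2}$ ($Q{\left(p \right)} = \frac{p + 0}{2 p} = p \frac{1}{2 p} = \frac{1}{2}$)
$171453 + Q{\left(251 \right)} = 171453 + \frac{1}{2} = \frac{342907}{2}$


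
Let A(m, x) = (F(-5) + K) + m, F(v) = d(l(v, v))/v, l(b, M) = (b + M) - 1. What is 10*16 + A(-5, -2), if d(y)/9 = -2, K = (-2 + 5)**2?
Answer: 838/5 ≈ 167.60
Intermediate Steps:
K = 9 (K = 3**2 = 9)
l(b, M) = -1 + M + b (l(b, M) = (M + b) - 1 = -1 + M + b)
d(y) = -18 (d(y) = 9*(-2) = -18)
F(v) = -18/v
A(m, x) = 63/5 + m (A(m, x) = (-18/(-5) + 9) + m = (-18*(-1/5) + 9) + m = (18/5 + 9) + m = 63/5 + m)
10*16 + A(-5, -2) = 10*16 + (63/5 - 5) = 160 + 38/5 = 838/5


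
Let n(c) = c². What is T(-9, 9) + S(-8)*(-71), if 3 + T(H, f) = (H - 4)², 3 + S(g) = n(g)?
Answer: -4165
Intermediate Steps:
S(g) = -3 + g²
T(H, f) = -3 + (-4 + H)² (T(H, f) = -3 + (H - 4)² = -3 + (-4 + H)²)
T(-9, 9) + S(-8)*(-71) = (-3 + (-4 - 9)²) + (-3 + (-8)²)*(-71) = (-3 + (-13)²) + (-3 + 64)*(-71) = (-3 + 169) + 61*(-71) = 166 - 4331 = -4165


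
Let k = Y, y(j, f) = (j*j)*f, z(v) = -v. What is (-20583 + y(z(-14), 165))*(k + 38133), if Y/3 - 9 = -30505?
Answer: -627294735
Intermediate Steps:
Y = -91488 (Y = 27 + 3*(-30505) = 27 - 91515 = -91488)
y(j, f) = f*j² (y(j, f) = j²*f = f*j²)
k = -91488
(-20583 + y(z(-14), 165))*(k + 38133) = (-20583 + 165*(-1*(-14))²)*(-91488 + 38133) = (-20583 + 165*14²)*(-53355) = (-20583 + 165*196)*(-53355) = (-20583 + 32340)*(-53355) = 11757*(-53355) = -627294735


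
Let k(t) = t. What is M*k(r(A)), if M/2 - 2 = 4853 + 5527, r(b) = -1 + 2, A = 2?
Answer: 20764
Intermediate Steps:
r(b) = 1
M = 20764 (M = 4 + 2*(4853 + 5527) = 4 + 2*10380 = 4 + 20760 = 20764)
M*k(r(A)) = 20764*1 = 20764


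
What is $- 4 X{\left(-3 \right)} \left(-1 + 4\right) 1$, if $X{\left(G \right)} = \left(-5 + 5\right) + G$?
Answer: $36$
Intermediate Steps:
$X{\left(G \right)} = G$ ($X{\left(G \right)} = 0 + G = G$)
$- 4 X{\left(-3 \right)} \left(-1 + 4\right) 1 = - 4 \left(- 3 \left(-1 + 4\right)\right) 1 = - 4 \left(\left(-3\right) 3\right) 1 = \left(-4\right) \left(-9\right) 1 = 36 \cdot 1 = 36$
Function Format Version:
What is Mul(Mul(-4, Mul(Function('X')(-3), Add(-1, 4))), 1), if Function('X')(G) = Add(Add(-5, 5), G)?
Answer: 36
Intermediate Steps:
Function('X')(G) = G (Function('X')(G) = Add(0, G) = G)
Mul(Mul(-4, Mul(Function('X')(-3), Add(-1, 4))), 1) = Mul(Mul(-4, Mul(-3, Add(-1, 4))), 1) = Mul(Mul(-4, Mul(-3, 3)), 1) = Mul(Mul(-4, -9), 1) = Mul(36, 1) = 36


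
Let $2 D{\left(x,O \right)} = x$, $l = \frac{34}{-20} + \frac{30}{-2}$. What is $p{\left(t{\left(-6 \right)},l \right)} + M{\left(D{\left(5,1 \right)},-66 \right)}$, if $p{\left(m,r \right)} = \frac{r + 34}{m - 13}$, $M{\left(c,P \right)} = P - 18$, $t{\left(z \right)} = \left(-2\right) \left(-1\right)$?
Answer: $- \frac{9413}{110} \approx -85.573$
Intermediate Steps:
$l = - \frac{167}{10}$ ($l = 34 \left(- \frac{1}{20}\right) + 30 \left(- \frac{1}{2}\right) = - \frac{17}{10} - 15 = - \frac{167}{10} \approx -16.7$)
$D{\left(x,O \right)} = \frac{x}{2}$
$t{\left(z \right)} = 2$
$M{\left(c,P \right)} = -18 + P$
$p{\left(m,r \right)} = \frac{34 + r}{-13 + m}$
$p{\left(t{\left(-6 \right)},l \right)} + M{\left(D{\left(5,1 \right)},-66 \right)} = \frac{34 - \frac{167}{10}}{-13 + 2} - 84 = \frac{1}{-11} \cdot \frac{173}{10} - 84 = \left(- \frac{1}{11}\right) \frac{173}{10} - 84 = - \frac{173}{110} - 84 = - \frac{9413}{110}$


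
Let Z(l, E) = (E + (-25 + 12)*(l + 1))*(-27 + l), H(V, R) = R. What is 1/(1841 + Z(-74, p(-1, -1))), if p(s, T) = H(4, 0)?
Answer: -1/94008 ≈ -1.0637e-5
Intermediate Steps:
p(s, T) = 0
Z(l, E) = (-27 + l)*(-13 + E - 13*l) (Z(l, E) = (E - 13*(1 + l))*(-27 + l) = (E + (-13 - 13*l))*(-27 + l) = (-13 + E - 13*l)*(-27 + l) = (-27 + l)*(-13 + E - 13*l))
1/(1841 + Z(-74, p(-1, -1))) = 1/(1841 + (351 - 27*0 - 13*(-74)**2 + 338*(-74) + 0*(-74))) = 1/(1841 + (351 + 0 - 13*5476 - 25012 + 0)) = 1/(1841 + (351 + 0 - 71188 - 25012 + 0)) = 1/(1841 - 95849) = 1/(-94008) = -1/94008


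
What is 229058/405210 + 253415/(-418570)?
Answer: -680948509/16960874970 ≈ -0.040148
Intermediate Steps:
229058/405210 + 253415/(-418570) = 229058*(1/405210) + 253415*(-1/418570) = 114529/202605 - 50683/83714 = -680948509/16960874970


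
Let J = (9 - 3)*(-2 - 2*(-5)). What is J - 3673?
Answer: -3625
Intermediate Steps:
J = 48 (J = 6*(-2 + 10) = 6*8 = 48)
J - 3673 = 48 - 3673 = -3625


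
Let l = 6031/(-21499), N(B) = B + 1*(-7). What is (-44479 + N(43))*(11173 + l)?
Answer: -10675310641128/21499 ≈ -4.9655e+8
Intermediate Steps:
N(B) = -7 + B (N(B) = B - 7 = -7 + B)
l = -6031/21499 (l = 6031*(-1/21499) = -6031/21499 ≈ -0.28052)
(-44479 + N(43))*(11173 + l) = (-44479 + (-7 + 43))*(11173 - 6031/21499) = (-44479 + 36)*(240202296/21499) = -44443*240202296/21499 = -10675310641128/21499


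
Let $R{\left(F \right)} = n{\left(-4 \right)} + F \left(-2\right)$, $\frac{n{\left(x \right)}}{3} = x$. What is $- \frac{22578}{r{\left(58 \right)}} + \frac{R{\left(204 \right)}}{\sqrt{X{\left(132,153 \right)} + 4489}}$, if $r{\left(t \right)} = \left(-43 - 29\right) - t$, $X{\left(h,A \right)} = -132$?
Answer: $\frac{11289}{65} - \frac{420 \sqrt{4357}}{4357} \approx 167.31$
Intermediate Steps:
$n{\left(x \right)} = 3 x$
$r{\left(t \right)} = -72 - t$
$R{\left(F \right)} = -12 - 2 F$ ($R{\left(F \right)} = 3 \left(-4\right) + F \left(-2\right) = -12 - 2 F$)
$- \frac{22578}{r{\left(58 \right)}} + \frac{R{\left(204 \right)}}{\sqrt{X{\left(132,153 \right)} + 4489}} = - \frac{22578}{-72 - 58} + \frac{-12 - 408}{\sqrt{-132 + 4489}} = - \frac{22578}{-72 - 58} + \frac{-12 - 408}{\sqrt{4357}} = - \frac{22578}{-130} - 420 \frac{\sqrt{4357}}{4357} = \left(-22578\right) \left(- \frac{1}{130}\right) - \frac{420 \sqrt{4357}}{4357} = \frac{11289}{65} - \frac{420 \sqrt{4357}}{4357}$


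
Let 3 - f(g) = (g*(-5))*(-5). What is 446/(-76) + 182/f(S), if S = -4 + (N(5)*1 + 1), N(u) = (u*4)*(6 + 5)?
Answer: -608011/103018 ≈ -5.9020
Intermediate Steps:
N(u) = 44*u (N(u) = (4*u)*11 = 44*u)
S = 217 (S = -4 + ((44*5)*1 + 1) = -4 + (220*1 + 1) = -4 + (220 + 1) = -4 + 221 = 217)
f(g) = 3 - 25*g (f(g) = 3 - g*(-5)*(-5) = 3 - (-5*g)*(-5) = 3 - 25*g)
446/(-76) + 182/f(S) = 446/(-76) + 182/(3 - 25*217) = 446*(-1/76) + 182/(3 - 5425) = -223/38 + 182/(-5422) = -223/38 + 182*(-1/5422) = -223/38 - 91/2711 = -608011/103018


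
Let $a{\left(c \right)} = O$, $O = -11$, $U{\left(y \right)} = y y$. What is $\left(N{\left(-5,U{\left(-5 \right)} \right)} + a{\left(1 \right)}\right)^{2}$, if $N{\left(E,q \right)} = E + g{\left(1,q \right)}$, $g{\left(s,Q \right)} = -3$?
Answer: $361$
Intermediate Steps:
$U{\left(y \right)} = y^{2}$
$a{\left(c \right)} = -11$
$N{\left(E,q \right)} = -3 + E$ ($N{\left(E,q \right)} = E - 3 = -3 + E$)
$\left(N{\left(-5,U{\left(-5 \right)} \right)} + a{\left(1 \right)}\right)^{2} = \left(\left(-3 - 5\right) - 11\right)^{2} = \left(-8 - 11\right)^{2} = \left(-19\right)^{2} = 361$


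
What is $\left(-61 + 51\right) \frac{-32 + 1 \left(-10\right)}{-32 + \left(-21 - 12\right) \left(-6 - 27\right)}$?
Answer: $\frac{60}{151} \approx 0.39735$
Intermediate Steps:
$\left(-61 + 51\right) \frac{-32 + 1 \left(-10\right)}{-32 + \left(-21 - 12\right) \left(-6 - 27\right)} = - 10 \frac{-32 - 10}{-32 - -1089} = - 10 \left(- \frac{42}{-32 + 1089}\right) = - 10 \left(- \frac{42}{1057}\right) = - 10 \left(\left(-42\right) \frac{1}{1057}\right) = \left(-10\right) \left(- \frac{6}{151}\right) = \frac{60}{151}$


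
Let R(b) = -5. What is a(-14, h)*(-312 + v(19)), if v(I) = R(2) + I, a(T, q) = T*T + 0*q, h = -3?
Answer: -58408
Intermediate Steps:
a(T, q) = T² (a(T, q) = T² + 0 = T²)
v(I) = -5 + I
a(-14, h)*(-312 + v(19)) = (-14)²*(-312 + (-5 + 19)) = 196*(-312 + 14) = 196*(-298) = -58408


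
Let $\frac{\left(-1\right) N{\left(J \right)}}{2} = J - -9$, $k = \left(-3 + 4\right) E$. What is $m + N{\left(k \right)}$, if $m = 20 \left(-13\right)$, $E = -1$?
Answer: $-276$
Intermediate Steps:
$k = -1$ ($k = \left(-3 + 4\right) \left(-1\right) = 1 \left(-1\right) = -1$)
$N{\left(J \right)} = -18 - 2 J$ ($N{\left(J \right)} = - 2 \left(J - -9\right) = - 2 \left(J + 9\right) = - 2 \left(9 + J\right) = -18 - 2 J$)
$m = -260$
$m + N{\left(k \right)} = -260 - 16 = -276$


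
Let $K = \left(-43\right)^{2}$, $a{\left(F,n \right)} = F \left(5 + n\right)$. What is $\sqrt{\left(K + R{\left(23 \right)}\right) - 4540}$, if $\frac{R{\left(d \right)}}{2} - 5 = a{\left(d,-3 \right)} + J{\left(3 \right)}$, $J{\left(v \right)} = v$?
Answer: $3 i \sqrt{287} \approx 50.823 i$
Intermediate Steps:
$R{\left(d \right)} = 16 + 4 d$ ($R{\left(d \right)} = 10 + 2 \left(d \left(5 - 3\right) + 3\right) = 10 + 2 \left(d 2 + 3\right) = 10 + 2 \left(2 d + 3\right) = 10 + 2 \left(3 + 2 d\right) = 10 + \left(6 + 4 d\right) = 16 + 4 d$)
$K = 1849$
$\sqrt{\left(K + R{\left(23 \right)}\right) - 4540} = \sqrt{\left(1849 + \left(16 + 4 \cdot 23\right)\right) - 4540} = \sqrt{\left(1849 + \left(16 + 92\right)\right) - 4540} = \sqrt{\left(1849 + 108\right) - 4540} = \sqrt{1957 - 4540} = \sqrt{-2583} = 3 i \sqrt{287}$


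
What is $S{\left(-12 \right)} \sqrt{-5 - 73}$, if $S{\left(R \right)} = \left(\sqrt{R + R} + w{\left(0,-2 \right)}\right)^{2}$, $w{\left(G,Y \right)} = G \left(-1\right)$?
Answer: $- 24 i \sqrt{78} \approx - 211.96 i$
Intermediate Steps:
$w{\left(G,Y \right)} = - G$
$S{\left(R \right)} = 2 R$ ($S{\left(R \right)} = \left(\sqrt{R + R} - 0\right)^{2} = \left(\sqrt{2 R} + 0\right)^{2} = \left(\sqrt{2} \sqrt{R} + 0\right)^{2} = \left(\sqrt{2} \sqrt{R}\right)^{2} = 2 R$)
$S{\left(-12 \right)} \sqrt{-5 - 73} = 2 \left(-12\right) \sqrt{-5 - 73} = - 24 \sqrt{-78} = - 24 i \sqrt{78}$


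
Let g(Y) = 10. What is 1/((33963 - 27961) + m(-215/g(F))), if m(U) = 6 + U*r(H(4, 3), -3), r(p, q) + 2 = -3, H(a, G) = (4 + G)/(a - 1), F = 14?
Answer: 2/12231 ≈ 0.00016352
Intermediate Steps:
H(a, G) = (4 + G)/(-1 + a)
r(p, q) = -5 (r(p, q) = -2 - 3 = -5)
m(U) = 6 - 5*U (m(U) = 6 + U*(-5) = 6 - 5*U)
1/((33963 - 27961) + m(-215/g(F))) = 1/((33963 - 27961) + (6 - (-1075)/10)) = 1/(6002 + (6 - (-1075)/10)) = 1/(6002 + (6 - 5*(-43/2))) = 1/(6002 + (6 + 215/2)) = 1/(6002 + 227/2) = 1/(12231/2) = 2/12231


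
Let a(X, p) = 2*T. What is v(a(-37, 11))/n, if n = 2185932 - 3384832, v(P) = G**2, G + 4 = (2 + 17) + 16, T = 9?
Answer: -961/1198900 ≈ -0.00080157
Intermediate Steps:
G = 31 (G = -4 + ((2 + 17) + 16) = -4 + (19 + 16) = -4 + 35 = 31)
a(X, p) = 18 (a(X, p) = 2*9 = 18)
v(P) = 961 (v(P) = 31**2 = 961)
n = -1198900
v(a(-37, 11))/n = 961/(-1198900) = 961*(-1/1198900) = -961/1198900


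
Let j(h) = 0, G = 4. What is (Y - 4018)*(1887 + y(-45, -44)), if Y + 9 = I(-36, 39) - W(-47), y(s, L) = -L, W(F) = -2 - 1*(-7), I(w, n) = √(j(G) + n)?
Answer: -7785792 + 1931*√39 ≈ -7.7737e+6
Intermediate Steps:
I(w, n) = √n (I(w, n) = √(0 + n) = √n)
W(F) = 5 (W(F) = -2 + 7 = 5)
Y = -14 + √39 (Y = -9 + (√39 - 1*5) = -9 + (√39 - 5) = -9 + (-5 + √39) = -14 + √39 ≈ -7.7550)
(Y - 4018)*(1887 + y(-45, -44)) = ((-14 + √39) - 4018)*(1887 - 1*(-44)) = (-4032 + √39)*(1887 + 44) = (-4032 + √39)*1931 = -7785792 + 1931*√39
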